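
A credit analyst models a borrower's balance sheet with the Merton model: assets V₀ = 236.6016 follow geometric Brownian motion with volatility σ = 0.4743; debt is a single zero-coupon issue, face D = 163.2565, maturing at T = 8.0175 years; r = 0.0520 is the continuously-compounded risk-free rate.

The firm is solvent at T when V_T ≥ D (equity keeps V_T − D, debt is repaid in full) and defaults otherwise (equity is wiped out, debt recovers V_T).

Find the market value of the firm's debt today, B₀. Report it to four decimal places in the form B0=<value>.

d₁ = [ln(V₀/D) + (r + σ²/2)T] / (σ√T)
   = [ln(236.6016/163.2565) + (0.0520 + 0.5·0.4743²)·8.0175] / (0.4743·√8.0175)
   = [0.371055 + 1.318720] / 1.342989 = 1.258219
d₂ = d₁ − σ√T = 1.258219 − 1.342989 = -0.084770
N(d₁) = 0.895844,  N(d₂) = 0.466222,  e^(−rT) = 0.659080
E₀ = V₀·N(d₁) − D·e^(−rT)·N(d₂)
   = 236.6016·0.895844 − 163.2565·0.659080·0.466222 = 161.792981
B₀ = V₀ − E₀ = 236.6016 − 161.792981 = 74.808619

B0=74.8086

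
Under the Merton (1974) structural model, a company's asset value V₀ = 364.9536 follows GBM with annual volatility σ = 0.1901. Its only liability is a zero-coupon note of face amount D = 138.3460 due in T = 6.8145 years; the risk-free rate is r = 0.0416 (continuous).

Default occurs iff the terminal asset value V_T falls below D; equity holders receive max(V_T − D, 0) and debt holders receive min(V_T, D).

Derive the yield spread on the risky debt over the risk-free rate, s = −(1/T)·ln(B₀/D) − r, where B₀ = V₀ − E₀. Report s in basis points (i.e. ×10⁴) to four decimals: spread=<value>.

d₁ = [ln(V₀/D) + (r + σ²/2)T] / (σ√T)
   = [ln(364.9536/138.3460) + (0.0416 + 0.5·0.1901²)·6.8145] / (0.1901·√6.8145)
   = [0.970012 + 0.406614] / 0.496248 = 2.774068
d₂ = d₁ − σ√T = 2.774068 − 0.496248 = 2.277820
N(d₁) = 0.997232,  N(d₂) = 0.988631,  e^(−rT) = 0.753156
E₀ = V₀·N(d₁) − D·e^(−rT)·N(d₂)
   = 364.9536·0.997232 − 138.3460·0.753156·0.988631 = 260.931888
B₀ = V₀ − E₀ = 364.9536 − 260.931888 = 104.021712
spread = −(1/T)·ln(B₀/D) − r = −(1/6.8145)·ln(104.021712/138.3460) − 0.0416 = 0.00024579
in basis points: 0.00024579 × 10⁴ = 2.4579 bp

spread=2.4579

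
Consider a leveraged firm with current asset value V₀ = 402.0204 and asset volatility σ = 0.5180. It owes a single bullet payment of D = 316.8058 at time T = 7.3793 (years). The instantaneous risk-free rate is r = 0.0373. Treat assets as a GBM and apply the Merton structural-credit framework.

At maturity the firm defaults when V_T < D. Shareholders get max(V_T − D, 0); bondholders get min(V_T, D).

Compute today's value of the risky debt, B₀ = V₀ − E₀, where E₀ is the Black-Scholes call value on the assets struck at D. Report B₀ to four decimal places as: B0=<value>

d₁ = [ln(V₀/D) + (r + σ²/2)T] / (σ√T)
   = [ln(402.0204/316.8058) + (0.0373 + 0.5·0.5180²)·7.3793] / (0.5180·√7.3793)
   = [0.238214 + 1.265270] / 1.407140 = 1.068467
d₂ = d₁ − σ√T = 1.068467 − 1.407140 = -0.338673
N(d₁) = 0.857345,  N(d₂) = 0.367428,  e^(−rT) = 0.759384
E₀ = V₀·N(d₁) − D·e^(−rT)·N(d₂)
   = 402.0204·0.857345 − 316.8058·0.759384·0.367428 = 256.275395
B₀ = V₀ − E₀ = 402.0204 − 256.275395 = 145.745005

B0=145.7450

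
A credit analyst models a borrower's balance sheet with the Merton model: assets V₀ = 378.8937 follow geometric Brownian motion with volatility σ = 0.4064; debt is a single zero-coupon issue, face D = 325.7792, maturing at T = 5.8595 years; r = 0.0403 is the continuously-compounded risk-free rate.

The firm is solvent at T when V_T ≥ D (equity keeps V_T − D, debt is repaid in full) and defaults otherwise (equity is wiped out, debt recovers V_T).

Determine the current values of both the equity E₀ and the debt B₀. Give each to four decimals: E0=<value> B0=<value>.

E0=189.1209 B0=189.7728

d₁ = [ln(V₀/D) + (r + σ²/2)T] / (σ√T)
   = [ln(378.8937/325.7792) + (0.0403 + 0.5·0.4064²)·5.8595] / (0.4064·√5.8595)
   = [0.151036 + 0.720018] / 0.983748 = 0.885444
d₂ = d₁ − σ√T = 0.885444 − 0.983748 = -0.098304
N(d₁) = 0.812041,  N(d₂) = 0.460845,  e^(−rT) = 0.789672
E₀ = V₀·N(d₁) − D·e^(−rT)·N(d₂)
   = 378.8937·0.812041 − 325.7792·0.789672·0.460845 = 189.120917
B₀ = V₀ − E₀ = 378.8937 − 189.120917 = 189.772783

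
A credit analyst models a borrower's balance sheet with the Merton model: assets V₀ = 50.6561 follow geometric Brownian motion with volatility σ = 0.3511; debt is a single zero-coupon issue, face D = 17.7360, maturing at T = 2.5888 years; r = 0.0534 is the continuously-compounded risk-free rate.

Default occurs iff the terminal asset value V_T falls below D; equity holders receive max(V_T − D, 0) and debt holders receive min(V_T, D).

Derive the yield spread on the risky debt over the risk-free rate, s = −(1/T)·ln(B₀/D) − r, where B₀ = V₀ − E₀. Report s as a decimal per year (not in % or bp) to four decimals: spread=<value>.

d₁ = [ln(V₀/D) + (r + σ²/2)T] / (σ√T)
   = [ln(50.6561/17.7360) + (0.0534 + 0.5·0.3511²)·2.5888] / (0.3511·√2.5888)
   = [1.049463 + 0.297804] / 0.564911 = 2.384919
d₂ = d₁ − σ√T = 2.384919 − 0.564911 = 1.820008
N(d₁) = 0.991459,  N(d₂) = 0.965621,  e^(−rT) = 0.870888
E₀ = V₀·N(d₁) − D·e^(−rT)·N(d₂)
   = 50.6561·0.991459 − 17.7360·0.870888·0.965621 = 35.308374
B₀ = V₀ − E₀ = 50.6561 − 35.308374 = 15.347726
spread = −(1/T)·ln(B₀/D) − r = −(1/2.5888)·ln(15.347726/17.7360) − 0.0534 = 0.00246724

spread=0.0025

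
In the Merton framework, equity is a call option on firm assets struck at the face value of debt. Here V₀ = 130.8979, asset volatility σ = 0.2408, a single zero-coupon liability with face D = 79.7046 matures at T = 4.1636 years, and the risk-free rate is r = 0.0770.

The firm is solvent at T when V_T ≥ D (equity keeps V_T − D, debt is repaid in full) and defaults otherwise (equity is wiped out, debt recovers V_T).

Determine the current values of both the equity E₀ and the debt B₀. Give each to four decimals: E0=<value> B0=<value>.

d₁ = [ln(V₀/D) + (r + σ²/2)T] / (σ√T)
   = [ln(130.8979/79.7046) + (0.0770 + 0.5·0.2408²)·4.1636] / (0.2408·√4.1636)
   = [0.496090 + 0.441310] / 0.491350 = 1.907805
d₂ = d₁ − σ√T = 1.907805 − 0.491350 = 1.416455
N(d₁) = 0.971792,  N(d₂) = 0.921679,  e^(−rT) = 0.725716
E₀ = V₀·N(d₁) − D·e^(−rT)·N(d₂)
   = 130.8979·0.971792 − 79.7046·0.725716·0.921679 = 73.892961
B₀ = V₀ − E₀ = 130.8979 − 73.892961 = 57.004939

E0=73.8930 B0=57.0049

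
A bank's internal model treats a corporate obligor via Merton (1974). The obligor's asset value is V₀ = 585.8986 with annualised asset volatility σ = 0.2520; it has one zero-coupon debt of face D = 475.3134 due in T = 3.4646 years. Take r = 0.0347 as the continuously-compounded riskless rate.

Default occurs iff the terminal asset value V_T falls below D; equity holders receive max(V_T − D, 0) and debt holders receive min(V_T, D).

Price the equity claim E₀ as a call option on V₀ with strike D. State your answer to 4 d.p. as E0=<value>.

E0=197.0927

d₁ = [ln(V₀/D) + (r + σ²/2)T] / (σ√T)
   = [ln(585.8986/475.3134) + (0.0347 + 0.5·0.2520²)·3.4646] / (0.2520·√3.4646)
   = [0.209172 + 0.230230] / 0.469059 = 0.936774
d₂ = d₁ − σ√T = 0.936774 − 0.469059 = 0.467716
N(d₁) = 0.825563,  N(d₂) = 0.680006,  e^(−rT) = 0.886724
E₀ = V₀·N(d₁) − D·e^(−rT)·N(d₂)
   = 585.8986·0.825563 − 475.3134·0.886724·0.680006 = 197.092670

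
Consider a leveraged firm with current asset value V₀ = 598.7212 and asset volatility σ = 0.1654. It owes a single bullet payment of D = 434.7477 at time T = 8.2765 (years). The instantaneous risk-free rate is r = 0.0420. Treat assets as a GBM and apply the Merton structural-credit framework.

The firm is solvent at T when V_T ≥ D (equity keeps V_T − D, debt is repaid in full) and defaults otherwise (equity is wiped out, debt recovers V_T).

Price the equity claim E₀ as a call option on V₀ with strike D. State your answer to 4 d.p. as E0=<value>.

E0=298.9110

d₁ = [ln(V₀/D) + (r + σ²/2)T] / (σ√T)
   = [ln(598.7212/434.7477) + (0.0420 + 0.5·0.1654²)·8.2765] / (0.1654·√8.2765)
   = [0.320030 + 0.460824] / 0.475838 = 1.641009
d₂ = d₁ − σ√T = 1.641009 − 0.475838 = 1.165171
N(d₁) = 0.949602,  N(d₂) = 0.878025,  e^(−rT) = 0.706372
E₀ = V₀·N(d₁) − D·e^(−rT)·N(d₂)
   = 598.7212·0.949602 − 434.7477·0.706372·0.878025 = 298.911001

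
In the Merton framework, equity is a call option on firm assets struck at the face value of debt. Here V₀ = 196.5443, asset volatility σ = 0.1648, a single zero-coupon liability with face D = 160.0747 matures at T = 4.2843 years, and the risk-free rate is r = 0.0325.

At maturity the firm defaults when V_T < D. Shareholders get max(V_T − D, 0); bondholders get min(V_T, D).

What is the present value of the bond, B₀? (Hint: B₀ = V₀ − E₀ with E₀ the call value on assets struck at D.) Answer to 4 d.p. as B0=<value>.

B0=134.6966

d₁ = [ln(V₀/D) + (r + σ²/2)T] / (σ√T)
   = [ln(196.5443/160.0747) + (0.0325 + 0.5·0.1648²)·4.2843] / (0.1648·√4.2843)
   = [0.205247 + 0.197418] / 0.341112 = 1.180450
d₂ = d₁ − σ√T = 1.180450 − 0.341112 = 0.839338
N(d₁) = 0.881089,  N(d₂) = 0.799360,  e^(−rT) = 0.870019
E₀ = V₀·N(d₁) − D·e^(−rT)·N(d₂)
   = 196.5443·0.881089 − 160.0747·0.870019·0.799360 = 61.847726
B₀ = V₀ − E₀ = 196.5443 − 61.847726 = 134.696574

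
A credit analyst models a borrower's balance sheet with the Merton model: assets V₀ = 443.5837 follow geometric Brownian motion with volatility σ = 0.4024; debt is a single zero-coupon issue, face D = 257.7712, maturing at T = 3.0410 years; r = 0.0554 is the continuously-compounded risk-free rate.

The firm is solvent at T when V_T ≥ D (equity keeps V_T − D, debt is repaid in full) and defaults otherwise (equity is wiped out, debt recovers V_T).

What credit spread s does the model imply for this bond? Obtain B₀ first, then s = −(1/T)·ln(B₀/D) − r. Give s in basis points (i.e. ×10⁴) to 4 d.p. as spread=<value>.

spread=267.6601

d₁ = [ln(V₀/D) + (r + σ²/2)T] / (σ√T)
   = [ln(443.5837/257.7712) + (0.0554 + 0.5·0.4024²)·3.0410] / (0.4024·√3.0410)
   = [0.542814 + 0.414680] / 0.701724 = 1.364488
d₂ = d₁ − σ√T = 1.364488 − 0.701724 = 0.662764
N(d₁) = 0.913793,  N(d₂) = 0.746259,  e^(−rT) = 0.844955
E₀ = V₀·N(d₁) − D·e^(−rT)·N(d₂)
   = 443.5837·0.913793 − 257.7712·0.844955·0.746259 = 242.804554
B₀ = V₀ − E₀ = 443.5837 − 242.804554 = 200.779146
spread = −(1/T)·ln(B₀/D) − r = −(1/3.0410)·ln(200.779146/257.7712) − 0.0554 = 0.02676601
in basis points: 0.02676601 × 10⁴ = 267.6601 bp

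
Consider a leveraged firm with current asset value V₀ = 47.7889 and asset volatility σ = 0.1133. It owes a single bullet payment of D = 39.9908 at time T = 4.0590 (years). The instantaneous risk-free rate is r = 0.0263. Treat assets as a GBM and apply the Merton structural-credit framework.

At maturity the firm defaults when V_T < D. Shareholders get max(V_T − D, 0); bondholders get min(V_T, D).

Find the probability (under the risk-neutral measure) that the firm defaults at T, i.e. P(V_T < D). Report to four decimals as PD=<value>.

d₁ = [ln(V₀/D) + (r + σ²/2)T] / (σ√T)
   = [ln(47.7889/39.9908) + (0.0263 + 0.5·0.1133²)·4.0590] / (0.1133·√4.0590)
   = [0.178144 + 0.132804] / 0.228265 = 1.362224
d₂ = d₁ − σ√T = 1.362224 − 0.228265 = 1.133959
risk-neutral PD = N(−d₂) = N(-1.133959) = 0.128406

PD=0.1284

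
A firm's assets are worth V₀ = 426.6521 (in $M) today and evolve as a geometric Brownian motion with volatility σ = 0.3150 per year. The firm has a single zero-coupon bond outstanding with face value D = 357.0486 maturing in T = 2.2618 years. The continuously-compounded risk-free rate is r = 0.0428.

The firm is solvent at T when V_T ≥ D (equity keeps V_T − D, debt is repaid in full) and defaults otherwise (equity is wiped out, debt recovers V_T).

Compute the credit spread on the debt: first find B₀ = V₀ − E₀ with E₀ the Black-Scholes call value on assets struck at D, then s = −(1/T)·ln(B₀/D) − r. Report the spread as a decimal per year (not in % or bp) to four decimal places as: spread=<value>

d₁ = [ln(V₀/D) + (r + σ²/2)T] / (σ√T)
   = [ln(426.6521/357.0486) + (0.0428 + 0.5·0.3150²)·2.2618] / (0.3150·√2.2618)
   = [0.178097 + 0.209019] / 0.473737 = 0.817152
d₂ = d₁ − σ√T = 0.817152 − 0.473737 = 0.343415
N(d₁) = 0.793079,  N(d₂) = 0.634357,  e^(−rT) = 0.907733
E₀ = V₀·N(d₁) − D·e^(−rT)·N(d₂)
   = 426.6521·0.793079 − 357.0486·0.907733·0.634357 = 132.770866
B₀ = V₀ − E₀ = 426.6521 − 132.770866 = 293.881234
spread = −(1/T)·ln(B₀/D) − r = −(1/2.2618)·ln(293.881234/357.0486) − 0.0428 = 0.04328020

spread=0.0433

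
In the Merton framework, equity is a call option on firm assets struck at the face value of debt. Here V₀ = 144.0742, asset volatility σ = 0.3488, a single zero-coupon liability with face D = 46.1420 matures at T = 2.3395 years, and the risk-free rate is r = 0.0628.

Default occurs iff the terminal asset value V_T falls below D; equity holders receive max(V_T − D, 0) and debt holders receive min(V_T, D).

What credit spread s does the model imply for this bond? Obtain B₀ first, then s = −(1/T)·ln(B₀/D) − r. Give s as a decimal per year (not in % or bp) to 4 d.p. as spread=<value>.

spread=0.0011

d₁ = [ln(V₀/D) + (r + σ²/2)T] / (σ√T)
   = [ln(144.0742/46.1420) + (0.0628 + 0.5·0.3488²)·2.3395] / (0.3488·√2.3395)
   = [1.138605 + 0.289234] / 0.533504 = 2.676340
d₂ = d₁ − σ√T = 2.676340 − 0.533504 = 2.142835
N(d₁) = 0.996278,  N(d₂) = 0.983937,  e^(−rT) = 0.863363
E₀ = V₀·N(d₁) − D·e^(−rT)·N(d₂)
   = 144.0742·0.996278 − 46.1420·0.863363·0.983937 = 104.340658
B₀ = V₀ − E₀ = 144.0742 − 104.340658 = 39.733542
spread = −(1/T)·ln(B₀/D) − r = −(1/2.3395)·ln(39.733542/46.1420) − 0.0628 = 0.00111447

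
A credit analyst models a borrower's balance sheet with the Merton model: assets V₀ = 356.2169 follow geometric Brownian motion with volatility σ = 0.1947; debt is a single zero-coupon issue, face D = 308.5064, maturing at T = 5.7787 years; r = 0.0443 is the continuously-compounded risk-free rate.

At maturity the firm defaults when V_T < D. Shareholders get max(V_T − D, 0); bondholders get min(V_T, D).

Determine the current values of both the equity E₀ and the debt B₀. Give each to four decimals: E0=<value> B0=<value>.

d₁ = [ln(V₀/D) + (r + σ²/2)T] / (σ√T)
   = [ln(356.2169/308.5064) + (0.0443 + 0.5·0.1947²)·5.7787] / (0.1947·√5.7787)
   = [0.143797 + 0.365526] / 0.468038 = 1.088210
d₂ = d₁ − σ√T = 1.088210 − 0.468038 = 0.620172
N(d₁) = 0.861749,  N(d₂) = 0.732428,  e^(−rT) = 0.774145
E₀ = V₀·N(d₁) − D·e^(−rT)·N(d₂)
   = 356.2169·0.861749 − 308.5064·0.774145·0.732428 = 132.044782
B₀ = V₀ − E₀ = 356.2169 − 132.044782 = 224.172118

E0=132.0448 B0=224.1721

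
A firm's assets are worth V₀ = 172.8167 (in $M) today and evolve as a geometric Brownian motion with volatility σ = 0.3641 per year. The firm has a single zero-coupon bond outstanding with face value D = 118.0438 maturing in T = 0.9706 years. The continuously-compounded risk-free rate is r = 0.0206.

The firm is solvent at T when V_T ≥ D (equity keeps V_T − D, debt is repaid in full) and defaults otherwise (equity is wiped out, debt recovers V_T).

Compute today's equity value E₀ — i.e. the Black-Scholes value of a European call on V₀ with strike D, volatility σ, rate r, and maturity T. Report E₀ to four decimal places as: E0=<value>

d₁ = [ln(V₀/D) + (r + σ²/2)T] / (σ√T)
   = [ln(172.8167/118.0438) + (0.0206 + 0.5·0.3641²)·0.9706] / (0.3641·√0.9706)
   = [0.381176 + 0.084330] / 0.358708 = 1.297730
d₂ = d₁ − σ√T = 1.297730 − 0.358708 = 0.939022
N(d₁) = 0.902810,  N(d₂) = 0.826140,  e^(−rT) = 0.980204
E₀ = V₀·N(d₁) − D·e^(−rT)·N(d₂)
   = 172.8167·0.902810 − 118.0438·0.980204·0.826140 = 60.430391

E0=60.4304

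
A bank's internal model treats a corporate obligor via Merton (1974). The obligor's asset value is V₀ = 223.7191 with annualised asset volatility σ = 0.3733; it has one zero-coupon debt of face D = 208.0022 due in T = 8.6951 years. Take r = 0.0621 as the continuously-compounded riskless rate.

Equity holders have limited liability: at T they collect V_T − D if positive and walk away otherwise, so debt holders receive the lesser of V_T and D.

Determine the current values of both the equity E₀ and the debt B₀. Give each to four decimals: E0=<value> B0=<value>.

E0=132.7979 B0=90.9212

d₁ = [ln(V₀/D) + (r + σ²/2)T] / (σ√T)
   = [ln(223.7191/208.0022) + (0.0621 + 0.5·0.3733²)·8.6951] / (0.3733·√8.6951)
   = [0.072843 + 1.145809] / 1.100767 = 1.107094
d₂ = d₁ − σ√T = 1.107094 − 1.100767 = 0.006327
N(d₁) = 0.865873,  N(d₂) = 0.502524,  e^(−rT) = 0.582768
E₀ = V₀·N(d₁) − D·e^(−rT)·N(d₂)
   = 223.7191·0.865873 − 208.0022·0.582768·0.502524 = 132.797893
B₀ = V₀ − E₀ = 223.7191 − 132.797893 = 90.921207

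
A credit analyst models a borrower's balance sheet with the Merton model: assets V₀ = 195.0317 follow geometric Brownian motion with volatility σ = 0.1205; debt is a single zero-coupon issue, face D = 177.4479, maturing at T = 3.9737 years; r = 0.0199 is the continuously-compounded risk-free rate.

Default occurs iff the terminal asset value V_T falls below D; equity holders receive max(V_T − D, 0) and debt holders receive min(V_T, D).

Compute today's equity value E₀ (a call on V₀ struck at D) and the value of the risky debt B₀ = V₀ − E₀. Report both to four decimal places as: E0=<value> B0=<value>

d₁ = [ln(V₀/D) + (r + σ²/2)T] / (σ√T)
   = [ln(195.0317/177.4479) + (0.0199 + 0.5·0.1205²)·3.9737] / (0.1205·√3.9737)
   = [0.094485 + 0.107926] / 0.240206 = 0.842656
d₂ = d₁ − σ√T = 0.842656 − 0.240206 = 0.602449
N(d₁) = 0.800289,  N(d₂) = 0.726562,  e^(−rT) = 0.923969
E₀ = V₀·N(d₁) − D·e^(−rT)·N(d₂)
   = 195.0317·0.800289 − 177.4479·0.923969·0.726562 = 36.957270
B₀ = V₀ − E₀ = 195.0317 − 36.957270 = 158.074430

E0=36.9573 B0=158.0744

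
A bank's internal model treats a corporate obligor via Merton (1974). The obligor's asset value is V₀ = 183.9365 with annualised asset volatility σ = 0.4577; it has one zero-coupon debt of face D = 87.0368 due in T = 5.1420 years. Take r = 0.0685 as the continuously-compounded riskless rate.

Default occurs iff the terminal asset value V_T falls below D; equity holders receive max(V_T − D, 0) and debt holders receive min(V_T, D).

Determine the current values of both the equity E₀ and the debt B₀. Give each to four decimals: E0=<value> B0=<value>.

d₁ = [ln(V₀/D) + (r + σ²/2)T] / (σ√T)
   = [ln(183.9365/87.0368) + (0.0685 + 0.5·0.4577²)·5.1420] / (0.4577·√5.1420)
   = [0.748260 + 0.890824] / 1.037880 = 1.579262
d₂ = d₁ − σ√T = 1.579262 − 1.037880 = 0.541382
N(d₁) = 0.942862,  N(d₂) = 0.705878,  e^(−rT) = 0.703120
E₀ = V₀·N(d₁) − D·e^(−rT)·N(d₂)
   = 183.9365·0.942862 − 87.0368·0.703120·0.705878 = 130.228870
B₀ = V₀ − E₀ = 183.9365 − 130.228870 = 53.707630

E0=130.2289 B0=53.7076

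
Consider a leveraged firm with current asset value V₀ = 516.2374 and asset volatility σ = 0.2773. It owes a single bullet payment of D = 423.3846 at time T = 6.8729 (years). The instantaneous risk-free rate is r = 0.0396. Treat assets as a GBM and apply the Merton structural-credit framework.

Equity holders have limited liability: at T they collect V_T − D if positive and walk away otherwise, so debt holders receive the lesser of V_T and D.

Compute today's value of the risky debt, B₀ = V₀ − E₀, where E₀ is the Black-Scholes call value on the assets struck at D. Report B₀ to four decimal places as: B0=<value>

B0=277.8463

d₁ = [ln(V₀/D) + (r + σ²/2)T] / (σ√T)
   = [ln(516.2374/423.3846) + (0.0396 + 0.5·0.2773²)·6.8729] / (0.2773·√6.8729)
   = [0.198286 + 0.536414] / 0.726976 = 1.010624
d₂ = d₁ − σ√T = 1.010624 − 0.726976 = 0.283649
N(d₁) = 0.843902,  N(d₂) = 0.611660,  e^(−rT) = 0.761727
E₀ = V₀·N(d₁) − D·e^(−rT)·N(d₂)
   = 516.2374·0.843902 − 423.3846·0.761727·0.611660 = 238.391127
B₀ = V₀ − E₀ = 516.2374 − 238.391127 = 277.846273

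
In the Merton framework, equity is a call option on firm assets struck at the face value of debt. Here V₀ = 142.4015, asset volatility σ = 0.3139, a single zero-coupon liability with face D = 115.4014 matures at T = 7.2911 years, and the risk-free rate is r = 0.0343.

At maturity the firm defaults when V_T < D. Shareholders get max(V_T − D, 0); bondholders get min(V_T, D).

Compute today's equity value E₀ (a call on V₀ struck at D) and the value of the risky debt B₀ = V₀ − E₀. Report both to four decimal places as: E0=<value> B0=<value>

E0=69.4486 B0=72.9529

d₁ = [ln(V₀/D) + (r + σ²/2)T] / (σ√T)
   = [ln(142.4015/115.4014) + (0.0343 + 0.5·0.3139²)·7.2911] / (0.3139·√7.2911)
   = [0.210234 + 0.609292] / 0.847594 = 0.966886
d₂ = d₁ − σ√T = 0.966886 − 0.847594 = 0.119292
N(d₁) = 0.833199,  N(d₂) = 0.547478,  e^(−rT) = 0.778735
E₀ = V₀·N(d₁) − D·e^(−rT)·N(d₂)
   = 142.4015·0.833199 − 115.4014·0.778735·0.547478 = 69.448603
B₀ = V₀ − E₀ = 142.4015 − 69.448603 = 72.952897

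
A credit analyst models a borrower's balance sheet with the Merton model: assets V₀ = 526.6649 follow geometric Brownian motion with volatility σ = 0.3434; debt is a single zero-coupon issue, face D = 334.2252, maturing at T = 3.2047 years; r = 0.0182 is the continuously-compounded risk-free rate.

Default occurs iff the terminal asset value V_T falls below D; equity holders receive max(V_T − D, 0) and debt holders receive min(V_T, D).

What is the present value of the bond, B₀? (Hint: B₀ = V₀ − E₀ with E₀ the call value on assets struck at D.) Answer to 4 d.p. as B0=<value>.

d₁ = [ln(V₀/D) + (r + σ²/2)T] / (σ√T)
   = [ln(526.6649/334.2252) + (0.0182 + 0.5·0.3434²)·3.2047] / (0.3434·√3.2047)
   = [0.454749 + 0.247280] / 0.614744 = 1.141988
d₂ = d₁ − σ√T = 1.141988 − 0.614744 = 0.527245
N(d₁) = 0.873271,  N(d₂) = 0.700988,  e^(−rT) = 0.943343
E₀ = V₀·N(d₁) − D·e^(−rT)·N(d₂)
   = 526.6649·0.873271 − 334.2252·0.943343·0.700988 = 238.907133
B₀ = V₀ − E₀ = 526.6649 − 238.907133 = 287.757767

B0=287.7578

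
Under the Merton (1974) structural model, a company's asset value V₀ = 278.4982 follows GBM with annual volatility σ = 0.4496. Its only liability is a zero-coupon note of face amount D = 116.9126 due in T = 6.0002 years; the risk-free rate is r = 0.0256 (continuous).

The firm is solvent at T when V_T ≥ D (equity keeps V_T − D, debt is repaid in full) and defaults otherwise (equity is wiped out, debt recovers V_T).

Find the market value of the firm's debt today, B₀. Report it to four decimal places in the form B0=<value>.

B0=84.2640

d₁ = [ln(V₀/D) + (r + σ²/2)T] / (σ√T)
   = [ln(278.4982/116.9126) + (0.0256 + 0.5·0.4496²)·6.0002] / (0.4496·√6.0002)
   = [0.867985 + 0.760046] / 1.101309 = 1.478269
d₂ = d₁ − σ√T = 1.478269 − 1.101309 = 0.376960
N(d₁) = 0.930332,  N(d₂) = 0.646898,  e^(−rT) = 0.857611
E₀ = V₀·N(d₁) − D·e^(−rT)·N(d₂)
   = 278.4982·0.930332 − 116.9126·0.857611·0.646898 = 194.234238
B₀ = V₀ − E₀ = 278.4982 − 194.234238 = 84.263962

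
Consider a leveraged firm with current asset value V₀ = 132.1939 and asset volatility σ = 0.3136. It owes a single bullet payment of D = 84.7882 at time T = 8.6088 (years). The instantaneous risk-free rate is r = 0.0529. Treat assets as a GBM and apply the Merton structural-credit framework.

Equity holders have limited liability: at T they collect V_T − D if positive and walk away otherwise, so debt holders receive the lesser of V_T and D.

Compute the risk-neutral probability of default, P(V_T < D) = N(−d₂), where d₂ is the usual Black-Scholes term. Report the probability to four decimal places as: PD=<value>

PD=0.3024

d₁ = [ln(V₀/D) + (r + σ²/2)T] / (σ√T)
   = [ln(132.1939/84.7882) + (0.0529 + 0.5·0.3136²)·8.6088] / (0.3136·√8.6088)
   = [0.444113 + 0.878722] / 0.920126 = 1.437667
d₂ = d₁ − σ√T = 1.437667 − 0.920126 = 0.517541
risk-neutral PD = N(−d₂) = N(-0.517541) = 0.302389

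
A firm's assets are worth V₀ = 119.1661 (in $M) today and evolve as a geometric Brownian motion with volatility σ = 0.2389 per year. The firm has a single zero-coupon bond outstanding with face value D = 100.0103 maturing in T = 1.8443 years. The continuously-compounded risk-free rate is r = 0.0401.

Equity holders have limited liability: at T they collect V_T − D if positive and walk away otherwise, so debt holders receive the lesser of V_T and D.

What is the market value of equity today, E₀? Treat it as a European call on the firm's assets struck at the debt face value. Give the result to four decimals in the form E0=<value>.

d₁ = [ln(V₀/D) + (r + σ²/2)T] / (σ√T)
   = [ln(119.1661/100.0103) + (0.0401 + 0.5·0.2389²)·1.8443] / (0.2389·√1.8443)
   = [0.175245 + 0.126586] / 0.324438 = 0.930321
d₂ = d₁ − σ√T = 0.930321 − 0.324438 = 0.605883
N(d₁) = 0.823898,  N(d₂) = 0.727704,  e^(−rT) = 0.928712
E₀ = V₀·N(d₁) − D·e^(−rT)·N(d₂)
   = 119.1661·0.823898 − 100.0103·0.928712·0.727704 = 30.590967

E0=30.5910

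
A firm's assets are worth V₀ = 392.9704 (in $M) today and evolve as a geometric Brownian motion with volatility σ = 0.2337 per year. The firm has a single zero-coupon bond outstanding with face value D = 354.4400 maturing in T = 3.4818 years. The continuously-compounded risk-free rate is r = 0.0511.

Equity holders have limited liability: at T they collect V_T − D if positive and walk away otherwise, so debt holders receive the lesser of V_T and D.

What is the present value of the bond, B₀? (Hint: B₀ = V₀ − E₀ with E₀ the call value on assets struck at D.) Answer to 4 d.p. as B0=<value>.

d₁ = [ln(V₀/D) + (r + σ²/2)T] / (σ√T)
   = [ln(392.9704/354.4400) + (0.0511 + 0.5·0.2337²)·3.4818] / (0.2337·√3.4818)
   = [0.103195 + 0.273000] / 0.436074 = 0.862687
d₂ = d₁ − σ√T = 0.862687 − 0.436074 = 0.426612
N(d₁) = 0.805845,  N(d₂) = 0.665169,  e^(−rT) = 0.837009
E₀ = V₀·N(d₁) − D·e^(−rT)·N(d₂)
   = 392.9704·0.805845 − 354.4400·0.837009·0.665169 = 119.337818
B₀ = V₀ − E₀ = 392.9704 − 119.337818 = 273.632582

B0=273.6326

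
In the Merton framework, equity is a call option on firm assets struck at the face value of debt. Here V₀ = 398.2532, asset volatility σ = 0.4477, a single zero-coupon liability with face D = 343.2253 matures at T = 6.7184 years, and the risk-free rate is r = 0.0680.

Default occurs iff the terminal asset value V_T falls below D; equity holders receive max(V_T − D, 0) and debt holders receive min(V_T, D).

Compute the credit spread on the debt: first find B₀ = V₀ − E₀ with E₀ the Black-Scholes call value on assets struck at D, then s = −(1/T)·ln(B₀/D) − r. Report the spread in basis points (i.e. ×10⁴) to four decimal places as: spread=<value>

d₁ = [ln(V₀/D) + (r + σ²/2)T] / (σ√T)
   = [ln(398.2532/343.2253) + (0.0680 + 0.5·0.4477²)·6.7184] / (0.4477·√6.7184)
   = [0.148701 + 1.130153] / 1.160433 = 1.102049
d₂ = d₁ − σ√T = 1.102049 − 1.160433 = -0.058383
N(d₁) = 0.864780,  N(d₂) = 0.476722,  e^(−rT) = 0.633275
E₀ = V₀·N(d₁) − D·e^(−rT)·N(d₂)
   = 398.2532·0.864780 − 343.2253·0.633275·0.476722 = 240.783136
B₀ = V₀ − E₀ = 398.2532 − 240.783136 = 157.470064
spread = −(1/T)·ln(B₀/D) − r = −(1/6.7184)·ln(157.470064/343.2253) − 0.0680 = 0.04797281
in basis points: 0.04797281 × 10⁴ = 479.7281 bp

spread=479.7281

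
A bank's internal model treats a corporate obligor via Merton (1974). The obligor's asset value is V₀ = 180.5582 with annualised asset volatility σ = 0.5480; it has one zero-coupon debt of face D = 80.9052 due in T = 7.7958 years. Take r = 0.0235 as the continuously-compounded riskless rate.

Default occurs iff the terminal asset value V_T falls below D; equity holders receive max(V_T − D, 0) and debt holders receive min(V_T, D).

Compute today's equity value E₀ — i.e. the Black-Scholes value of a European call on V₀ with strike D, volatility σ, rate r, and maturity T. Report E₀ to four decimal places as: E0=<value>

E0=135.7834

d₁ = [ln(V₀/D) + (r + σ²/2)T] / (σ√T)
   = [ln(180.5582/80.9052) + (0.0235 + 0.5·0.5480²)·7.7958] / (0.5480·√7.7958)
   = [0.802775 + 1.353756] / 1.530069 = 1.409434
d₂ = d₁ − σ√T = 1.409434 − 1.530069 = -0.120634
N(d₁) = 0.920647,  N(d₂) = 0.451990,  e^(−rT) = 0.832601
E₀ = V₀·N(d₁) − D·e^(−rT)·N(d₂)
   = 180.5582·0.920647 − 80.9052·0.832601·0.451990 = 135.783450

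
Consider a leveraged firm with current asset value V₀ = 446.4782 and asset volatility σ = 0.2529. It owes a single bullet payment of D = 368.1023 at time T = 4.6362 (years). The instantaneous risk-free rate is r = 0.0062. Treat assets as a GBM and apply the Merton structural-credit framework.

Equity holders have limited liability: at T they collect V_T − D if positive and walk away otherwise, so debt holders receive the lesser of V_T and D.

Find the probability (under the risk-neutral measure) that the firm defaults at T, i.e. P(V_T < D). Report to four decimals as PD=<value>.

PD=0.4463

d₁ = [ln(V₀/D) + (r + σ²/2)T] / (σ√T)
   = [ln(446.4782/368.1023) + (0.0062 + 0.5·0.2529²)·4.6362] / (0.2529·√4.6362)
   = [0.193030 + 0.177006] / 0.544540 = 0.679539
d₂ = d₁ − σ√T = 0.679539 − 0.544540 = 0.134999
risk-neutral PD = N(−d₂) = N(-0.134999) = 0.446307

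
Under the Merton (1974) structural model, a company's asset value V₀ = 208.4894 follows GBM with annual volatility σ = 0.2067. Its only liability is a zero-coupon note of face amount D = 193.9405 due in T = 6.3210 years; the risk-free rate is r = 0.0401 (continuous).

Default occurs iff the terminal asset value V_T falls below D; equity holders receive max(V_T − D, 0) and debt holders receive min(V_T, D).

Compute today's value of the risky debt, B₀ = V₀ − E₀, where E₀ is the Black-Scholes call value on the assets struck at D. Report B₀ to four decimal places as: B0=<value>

B0=135.9295

d₁ = [ln(V₀/D) + (r + σ²/2)T] / (σ√T)
   = [ln(208.4894/193.9405) + (0.0401 + 0.5·0.2067²)·6.3210] / (0.2067·√6.3210)
   = [0.072337 + 0.388504] / 0.519677 = 0.886784
d₂ = d₁ − σ√T = 0.886784 − 0.519677 = 0.367107
N(d₁) = 0.812402,  N(d₂) = 0.643230,  e^(−rT) = 0.776101
E₀ = V₀·N(d₁) − D·e^(−rT)·N(d₂)
   = 208.4894·0.812402 − 193.9405·0.776101·0.643230 = 72.559853
B₀ = V₀ − E₀ = 208.4894 − 72.559853 = 135.929547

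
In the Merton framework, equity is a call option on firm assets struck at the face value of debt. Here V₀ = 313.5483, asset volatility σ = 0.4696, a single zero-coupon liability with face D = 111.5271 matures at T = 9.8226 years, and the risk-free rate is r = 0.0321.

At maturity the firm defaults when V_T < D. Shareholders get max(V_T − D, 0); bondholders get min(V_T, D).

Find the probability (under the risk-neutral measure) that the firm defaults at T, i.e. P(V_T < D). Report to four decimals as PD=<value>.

d₁ = [ln(V₀/D) + (r + σ²/2)T] / (σ√T)
   = [ln(313.5483/111.5271) + (0.0321 + 0.5·0.4696²)·9.8226] / (0.4696·√9.8226)
   = [1.033686 + 1.398366] / 1.471775 = 1.652462
d₂ = d₁ − σ√T = 1.652462 − 1.471775 = 0.180687
risk-neutral PD = N(−d₂) = N(-0.180687) = 0.428307

PD=0.4283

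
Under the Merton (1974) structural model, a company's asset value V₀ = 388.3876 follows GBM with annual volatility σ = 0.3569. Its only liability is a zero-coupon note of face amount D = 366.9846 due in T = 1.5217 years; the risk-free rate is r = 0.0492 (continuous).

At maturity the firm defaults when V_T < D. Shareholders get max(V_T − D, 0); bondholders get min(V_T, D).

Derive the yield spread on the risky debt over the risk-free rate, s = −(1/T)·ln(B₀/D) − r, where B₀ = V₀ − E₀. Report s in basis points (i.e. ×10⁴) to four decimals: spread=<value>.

spread=872.2346

d₁ = [ln(V₀/D) + (r + σ²/2)T] / (σ√T)
   = [ln(388.3876/366.9846) + (0.0492 + 0.5·0.3569²)·1.5217] / (0.3569·√1.5217)
   = [0.056684 + 0.171783] / 0.440262 = 0.518934
d₂ = d₁ − σ√T = 0.518934 − 0.440262 = 0.078672
N(d₁) = 0.698097,  N(d₂) = 0.531353,  e^(−rT) = 0.927866
E₀ = V₀·N(d₁) − D·e^(−rT)·N(d₂)
   = 388.3876·0.698097 − 366.9846·0.927866·0.531353 = 90.199556
B₀ = V₀ − E₀ = 388.3876 − 90.199556 = 298.188044
spread = −(1/T)·ln(B₀/D) − r = −(1/1.5217)·ln(298.188044/366.9846) − 0.0492 = 0.08722346
in basis points: 0.08722346 × 10⁴ = 872.2346 bp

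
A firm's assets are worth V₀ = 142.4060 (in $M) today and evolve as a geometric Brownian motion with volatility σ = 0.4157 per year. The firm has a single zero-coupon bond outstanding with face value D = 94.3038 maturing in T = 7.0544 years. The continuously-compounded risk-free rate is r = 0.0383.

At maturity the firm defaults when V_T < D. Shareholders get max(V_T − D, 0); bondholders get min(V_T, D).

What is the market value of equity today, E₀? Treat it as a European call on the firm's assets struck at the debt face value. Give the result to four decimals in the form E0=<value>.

E0=87.2958

d₁ = [ln(V₀/D) + (r + σ²/2)T] / (σ√T)
   = [ln(142.4060/94.3038) + (0.0383 + 0.5·0.4157²)·7.0544] / (0.4157·√7.0544)
   = [0.412161 + 0.879707] / 1.104104 = 1.170059
d₂ = d₁ − σ√T = 1.170059 − 1.104104 = 0.065955
N(d₁) = 0.879011,  N(d₂) = 0.526293,  e^(−rT) = 0.763239
E₀ = V₀·N(d₁) − D·e^(−rT)·N(d₂)
   = 142.4060·0.879011 − 94.3038·0.763239·0.526293 = 87.295826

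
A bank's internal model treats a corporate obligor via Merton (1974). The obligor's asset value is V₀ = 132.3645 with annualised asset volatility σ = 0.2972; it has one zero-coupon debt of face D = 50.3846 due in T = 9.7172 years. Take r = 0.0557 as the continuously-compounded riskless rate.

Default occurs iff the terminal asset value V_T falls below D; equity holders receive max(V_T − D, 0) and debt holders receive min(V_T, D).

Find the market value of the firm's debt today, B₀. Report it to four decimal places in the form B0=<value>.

d₁ = [ln(V₀/D) + (r + σ²/2)T] / (σ√T)
   = [ln(132.3645/50.3846) + (0.0557 + 0.5·0.2972²)·9.7172] / (0.2972·√9.7172)
   = [0.965874 + 0.970398] / 0.926444 = 2.090003
d₂ = d₁ − σ√T = 2.090003 − 0.926444 = 1.163559
N(d₁) = 0.981691,  N(d₂) = 0.877699,  e^(−rT) = 0.582021
E₀ = V₀·N(d₁) − D·e^(−rT)·N(d₂)
   = 132.3645·0.981691 − 50.3846·0.582021·0.877699 = 104.202634
B₀ = V₀ − E₀ = 132.3645 − 104.202634 = 28.161866

B0=28.1619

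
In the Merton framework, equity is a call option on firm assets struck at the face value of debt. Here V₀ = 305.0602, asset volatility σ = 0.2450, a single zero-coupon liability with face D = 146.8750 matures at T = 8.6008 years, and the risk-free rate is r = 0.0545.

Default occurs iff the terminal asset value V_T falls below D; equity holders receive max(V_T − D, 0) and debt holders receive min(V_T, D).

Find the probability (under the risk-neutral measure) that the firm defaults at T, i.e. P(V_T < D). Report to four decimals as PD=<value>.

d₁ = [ln(V₀/D) + (r + σ²/2)T] / (σ√T)
   = [ln(305.0602/146.8750) + (0.0545 + 0.5·0.2450²)·8.6008] / (0.2450·√8.6008)
   = [0.730927 + 0.726875] / 0.718514 = 2.028912
d₂ = d₁ − σ√T = 2.028912 − 0.718514 = 1.310397
risk-neutral PD = N(−d₂) = N(-1.310397) = 0.095031

PD=0.0950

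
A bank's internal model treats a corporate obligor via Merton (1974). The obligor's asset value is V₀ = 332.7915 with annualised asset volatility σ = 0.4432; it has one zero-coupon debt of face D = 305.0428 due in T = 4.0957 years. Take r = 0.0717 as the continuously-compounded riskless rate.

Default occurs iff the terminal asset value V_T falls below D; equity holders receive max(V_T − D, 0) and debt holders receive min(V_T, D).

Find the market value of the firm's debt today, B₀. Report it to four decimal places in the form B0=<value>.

B0=175.2107

d₁ = [ln(V₀/D) + (r + σ²/2)T] / (σ√T)
   = [ln(332.7915/305.0428) + (0.0717 + 0.5·0.4432²)·4.0957] / (0.4432·√4.0957)
   = [0.087064 + 0.695913] / 0.896941 = 0.872942
d₂ = d₁ − σ√T = 0.872942 − 0.896941 = -0.023999
N(d₁) = 0.808653,  N(d₂) = 0.490427,  e^(−rT) = 0.745529
E₀ = V₀·N(d₁) − D·e^(−rT)·N(d₂)
   = 332.7915·0.808653 − 305.0428·0.745529·0.490427 = 157.580784
B₀ = V₀ − E₀ = 332.7915 − 157.580784 = 175.210716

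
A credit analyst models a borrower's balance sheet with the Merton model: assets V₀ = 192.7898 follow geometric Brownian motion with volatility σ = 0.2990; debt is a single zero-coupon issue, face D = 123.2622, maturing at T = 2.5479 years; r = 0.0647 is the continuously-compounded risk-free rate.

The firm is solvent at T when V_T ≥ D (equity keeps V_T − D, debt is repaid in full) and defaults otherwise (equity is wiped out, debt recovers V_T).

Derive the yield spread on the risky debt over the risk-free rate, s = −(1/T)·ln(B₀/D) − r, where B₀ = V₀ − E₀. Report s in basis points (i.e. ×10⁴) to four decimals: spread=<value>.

spread=119.6501

d₁ = [ln(V₀/D) + (r + σ²/2)T] / (σ√T)
   = [ln(192.7898/123.2622) + (0.0647 + 0.5·0.2990²)·2.5479] / (0.2990·√2.5479)
   = [0.447287 + 0.278742] / 0.477268 = 1.521217
d₂ = d₁ − σ√T = 1.521217 − 0.477268 = 1.043949
N(d₁) = 0.935897,  N(d₂) = 0.851745,  e^(−rT) = 0.848022
E₀ = V₀·N(d₁) − D·e^(−rT)·N(d₂)
   = 192.7898·0.935897 − 123.2622·0.848022·0.851745 = 91.399339
B₀ = V₀ − E₀ = 192.7898 − 91.399339 = 101.390461
spread = −(1/T)·ln(B₀/D) − r = −(1/2.5479)·ln(101.390461/123.2622) − 0.0647 = 0.01196501
in basis points: 0.01196501 × 10⁴ = 119.6501 bp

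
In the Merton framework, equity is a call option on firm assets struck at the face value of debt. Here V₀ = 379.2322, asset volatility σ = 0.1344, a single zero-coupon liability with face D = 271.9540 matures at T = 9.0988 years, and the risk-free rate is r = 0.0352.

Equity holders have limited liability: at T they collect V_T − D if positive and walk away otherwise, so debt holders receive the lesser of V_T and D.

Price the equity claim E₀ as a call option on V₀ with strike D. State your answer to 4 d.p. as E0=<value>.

E0=184.2867

d₁ = [ln(V₀/D) + (r + σ²/2)T] / (σ√T)
   = [ln(379.2322/271.9540) + (0.0352 + 0.5·0.1344²)·9.0988] / (0.1344·√9.0988)
   = [0.332516 + 0.402455] / 0.405407 = 1.812921
d₂ = d₁ − σ√T = 1.812921 − 0.405407 = 1.407514
N(d₁) = 0.965078,  N(d₂) = 0.920362,  e^(−rT) = 0.725947
E₀ = V₀·N(d₁) − D·e^(−rT)·N(d₂)
   = 379.2322·0.965078 − 271.9540·0.725947·0.920362 = 184.286743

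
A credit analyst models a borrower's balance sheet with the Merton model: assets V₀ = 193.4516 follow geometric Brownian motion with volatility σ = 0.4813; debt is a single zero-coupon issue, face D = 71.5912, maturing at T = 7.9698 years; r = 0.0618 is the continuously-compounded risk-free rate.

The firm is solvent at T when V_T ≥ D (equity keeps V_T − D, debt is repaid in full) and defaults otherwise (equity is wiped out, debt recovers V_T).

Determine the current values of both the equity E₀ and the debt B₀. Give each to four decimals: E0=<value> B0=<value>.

d₁ = [ln(V₀/D) + (r + σ²/2)T] / (σ√T)
   = [ln(193.4516/71.5912) + (0.0618 + 0.5·0.4813²)·7.9698] / (0.4813·√7.9698)
   = [0.994055 + 1.415634] / 1.358750 = 1.773461
d₂ = d₁ − σ√T = 1.773461 − 1.358750 = 0.414711
N(d₁) = 0.961924,  N(d₂) = 0.660823,  e^(−rT) = 0.611076
E₀ = V₀·N(d₁) − D·e^(−rT)·N(d₂)
   = 193.4516·0.961924 − 71.5912·0.611076·0.660823 = 157.176221
B₀ = V₀ − E₀ = 193.4516 − 157.176221 = 36.275379

E0=157.1762 B0=36.2754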